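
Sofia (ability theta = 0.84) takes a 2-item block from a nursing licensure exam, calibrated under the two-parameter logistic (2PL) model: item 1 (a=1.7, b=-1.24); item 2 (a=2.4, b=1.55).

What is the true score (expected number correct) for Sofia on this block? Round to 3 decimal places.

1.126

P(theta) = 1 / (1 + exp(−a(theta − b)))
P_1 = 1/(1+e^{-3.5360}) = 0.9717
P_2 = 1/(1+e^{1.7040}) = 0.1539
E[score] = 0.9717 + 0.1539 = 1.1256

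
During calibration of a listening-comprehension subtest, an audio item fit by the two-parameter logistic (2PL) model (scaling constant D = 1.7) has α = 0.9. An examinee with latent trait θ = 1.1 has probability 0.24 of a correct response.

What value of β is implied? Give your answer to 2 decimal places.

1.85

P(θ) = 1 / (1 + exp(−D·α(θ − β)))
logit(0.24) = ln(0.24/0.76) = -1.1527
β = θ − logit/(1.7·α) = 1.1 − (-1.1527)/1.5300 = 1.8534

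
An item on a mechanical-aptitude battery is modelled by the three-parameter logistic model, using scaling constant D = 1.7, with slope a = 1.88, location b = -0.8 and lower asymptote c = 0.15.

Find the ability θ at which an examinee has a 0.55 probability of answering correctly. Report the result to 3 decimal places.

-0.837

P(θ) = c + (1 − c) · 1 / (1 + exp(−D·a(θ − b)))
Remove guessing floor: (0.55 − 0.15)/(1 − 0.15) = 0.4706
logit = ln(0.4706/0.5294) = -0.1178
θ = b + logit/(1.7·a) = -0.8 + (-0.1178)/3.1960 = -0.8369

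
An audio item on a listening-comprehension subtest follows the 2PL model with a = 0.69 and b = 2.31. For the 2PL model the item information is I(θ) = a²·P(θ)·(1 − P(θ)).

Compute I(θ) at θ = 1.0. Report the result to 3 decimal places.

0.098

P = 1/(1+e^{0.9039}) = 0.2882
P(1−P) = 0.2882 × 0.7118 = 0.2052
I = a² × P(1−P) = 0.69² × 0.2052 = 0.09768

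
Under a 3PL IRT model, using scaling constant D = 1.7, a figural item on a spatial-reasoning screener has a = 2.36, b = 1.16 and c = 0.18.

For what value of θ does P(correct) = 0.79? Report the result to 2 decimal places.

1.43

P(θ) = c + (1 − c) · 1 / (1 + exp(−D·a(θ − b)))
Remove guessing floor: (0.79 − 0.18)/(1 − 0.18) = 0.7439
logit = ln(0.7439/0.2561) = 1.0664
θ = b + logit/(1.7·a) = 1.16 + 1.0664/4.0120 = 1.4258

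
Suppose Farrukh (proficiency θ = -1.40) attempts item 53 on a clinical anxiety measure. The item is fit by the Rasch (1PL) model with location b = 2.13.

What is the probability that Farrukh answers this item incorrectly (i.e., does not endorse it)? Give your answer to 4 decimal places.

0.9715

P(θ) = 1 / (1 + exp(−(θ − b)))
Exponent: (-1.40 − 2.13) = -3.5300
1/(1 + e^{3.5300}) = 0.0285
P = 0.0285
P(incorrect) = 1 − 0.0285 = 0.9715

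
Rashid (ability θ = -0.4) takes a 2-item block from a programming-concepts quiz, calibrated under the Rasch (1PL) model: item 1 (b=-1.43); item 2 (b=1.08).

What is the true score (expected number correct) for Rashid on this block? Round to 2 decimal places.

P(θ) = 1 / (1 + exp(−(θ − b)))
P_1 = 1/(1+e^{-1.0300}) = 0.7369
P_2 = 1/(1+e^{1.4800}) = 0.1854
E[score] = 0.7369 + 0.1854 = 0.9223

0.92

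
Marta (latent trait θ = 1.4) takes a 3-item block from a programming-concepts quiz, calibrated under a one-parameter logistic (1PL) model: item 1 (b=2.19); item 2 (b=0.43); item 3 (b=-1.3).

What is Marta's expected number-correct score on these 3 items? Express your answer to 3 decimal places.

P(θ) = 1 / (1 + exp(−(θ − b)))
P_1 = 1/(1+e^{0.7900}) = 0.3122
P_2 = 1/(1+e^{-0.9700}) = 0.7251
P_3 = 1/(1+e^{-2.7000}) = 0.9370
E[score] = 0.3122 + 0.7251 + 0.9370 = 1.9743

1.974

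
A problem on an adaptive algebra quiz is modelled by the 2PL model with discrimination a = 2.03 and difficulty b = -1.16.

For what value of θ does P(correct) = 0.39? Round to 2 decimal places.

-1.38

P(θ) = 1 / (1 + exp(−a(θ − b)))
logit = ln(0.3900/0.6100) = -0.4473
θ = b + logit/(a) = -1.16 + (-0.4473)/2.0300 = -1.3804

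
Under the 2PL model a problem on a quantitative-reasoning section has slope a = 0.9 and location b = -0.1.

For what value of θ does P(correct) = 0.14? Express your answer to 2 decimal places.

-2.12

P(θ) = 1 / (1 + exp(−a(θ − b)))
logit = ln(0.1400/0.8600) = -1.8153
θ = b + logit/(a) = -0.1 + (-1.8153)/0.9000 = -2.1170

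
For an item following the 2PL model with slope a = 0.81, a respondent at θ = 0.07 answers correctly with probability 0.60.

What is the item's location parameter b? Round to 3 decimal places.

-0.431

P(θ) = 1 / (1 + exp(−a(θ − b)))
logit(0.60) = ln(0.60/0.40) = 0.4055
b = θ − logit/(a) = 0.07 − 0.4055/0.8100 = -0.4306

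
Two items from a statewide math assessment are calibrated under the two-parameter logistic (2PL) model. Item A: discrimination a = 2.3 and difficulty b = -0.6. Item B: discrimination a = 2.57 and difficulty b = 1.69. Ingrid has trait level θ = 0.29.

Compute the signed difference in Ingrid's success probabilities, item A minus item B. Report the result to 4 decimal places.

P(θ) = 1 / (1 + exp(−a(θ − b)))
P_A = 0.8856
P_B = 0.0266
P_A − P_B = 0.8590

0.8590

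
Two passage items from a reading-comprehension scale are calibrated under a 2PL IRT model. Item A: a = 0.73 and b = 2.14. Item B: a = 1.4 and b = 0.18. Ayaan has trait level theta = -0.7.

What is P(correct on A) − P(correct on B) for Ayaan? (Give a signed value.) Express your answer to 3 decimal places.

P(theta) = 1 / (1 + exp(−a(theta − b)))
P_A = 0.1117
P_B = 0.2258
P_A − P_B = -0.1141

-0.114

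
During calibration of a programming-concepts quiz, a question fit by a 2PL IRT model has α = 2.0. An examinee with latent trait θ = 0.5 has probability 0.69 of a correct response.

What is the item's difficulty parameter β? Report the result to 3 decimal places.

0.100

P(θ) = 1 / (1 + exp(−α(θ − β)))
logit(0.69) = ln(0.69/0.31) = 0.8001
β = θ − logit/(α) = 0.5 − 0.8001/2.0000 = 0.0999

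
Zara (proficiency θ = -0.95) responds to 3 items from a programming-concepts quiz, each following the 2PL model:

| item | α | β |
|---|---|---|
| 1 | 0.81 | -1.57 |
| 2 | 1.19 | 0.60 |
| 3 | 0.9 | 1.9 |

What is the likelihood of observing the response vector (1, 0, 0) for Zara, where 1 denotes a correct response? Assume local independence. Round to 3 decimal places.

0.500

P(θ) = 1 / (1 + exp(−α(θ − β)))
P_1 = 1/(1+e^{-0.5022}) = 0.6230
P_2 = 1/(1+e^{1.8445}) = 0.1365
P_3 = 1/(1+e^{2.5650}) = 0.0714
L = P_1 × (1−P_2) × (1−P_3) = 0.6230 × 0.8635 × 0.9286 = 0.49951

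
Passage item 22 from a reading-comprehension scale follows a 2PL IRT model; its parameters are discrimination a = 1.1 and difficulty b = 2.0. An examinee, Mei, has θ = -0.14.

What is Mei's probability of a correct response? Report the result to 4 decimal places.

P(θ) = 1 / (1 + exp(−a(θ − b)))
Exponent: 1.1 × (-0.14 − 2.0) = -2.3540
1/(1 + e^{2.3540}) = 0.0867

0.0867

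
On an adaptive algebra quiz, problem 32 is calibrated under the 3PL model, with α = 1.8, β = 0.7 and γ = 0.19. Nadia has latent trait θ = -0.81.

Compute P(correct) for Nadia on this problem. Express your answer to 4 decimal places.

0.2402

P(θ) = γ + (1 − γ) · 1 / (1 + exp(−α(θ − β)))
Exponent: 1.8 × (-0.81 − 0.7) = -2.7180
1/(1 + e^{2.7180}) = 0.0619
P = 0.19 + 0.81 × 0.0619 = 0.2402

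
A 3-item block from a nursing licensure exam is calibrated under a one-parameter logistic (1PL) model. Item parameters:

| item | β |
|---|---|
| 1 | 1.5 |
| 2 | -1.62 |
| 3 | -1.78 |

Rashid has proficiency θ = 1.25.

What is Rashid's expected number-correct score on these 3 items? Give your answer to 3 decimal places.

P(θ) = 1 / (1 + exp(−(θ − β)))
P_1 = 1/(1+e^{0.2500}) = 0.4378
P_2 = 1/(1+e^{-2.8700}) = 0.9463
P_3 = 1/(1+e^{-3.0300}) = 0.9539
E[score] = 0.4378 + 0.9463 + 0.9539 = 2.3381

2.338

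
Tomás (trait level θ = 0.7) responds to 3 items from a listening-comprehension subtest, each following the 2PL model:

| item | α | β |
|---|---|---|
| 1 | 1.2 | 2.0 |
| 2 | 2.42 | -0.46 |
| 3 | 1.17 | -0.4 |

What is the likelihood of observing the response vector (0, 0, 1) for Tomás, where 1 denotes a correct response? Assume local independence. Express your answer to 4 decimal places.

0.0369

P(θ) = 1 / (1 + exp(−α(θ − β)))
P_1 = 1/(1+e^{1.5600}) = 0.1736
P_2 = 1/(1+e^{-2.8072}) = 0.9431
P_3 = 1/(1+e^{-1.2870}) = 0.7836
L = (1−P_1) × (1−P_2) × P_3 = 0.8264 × 0.0569 × 0.7836 = 0.03687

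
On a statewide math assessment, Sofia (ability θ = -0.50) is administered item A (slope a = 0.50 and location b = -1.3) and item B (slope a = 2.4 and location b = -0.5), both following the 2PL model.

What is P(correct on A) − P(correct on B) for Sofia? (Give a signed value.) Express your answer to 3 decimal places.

P(θ) = 1 / (1 + exp(−a(θ − b)))
P_A = 0.5987
P_B = 0.5000
P_A − P_B = 0.0987

0.099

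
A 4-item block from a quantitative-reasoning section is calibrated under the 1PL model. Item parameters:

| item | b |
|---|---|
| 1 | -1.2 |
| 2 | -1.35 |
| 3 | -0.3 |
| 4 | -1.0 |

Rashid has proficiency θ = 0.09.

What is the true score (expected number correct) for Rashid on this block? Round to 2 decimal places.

2.94

P(θ) = 1 / (1 + exp(−(θ − b)))
P_1 = 1/(1+e^{-1.2900}) = 0.7841
P_2 = 1/(1+e^{-1.4400}) = 0.8085
P_3 = 1/(1+e^{-0.3900}) = 0.5963
P_4 = 1/(1+e^{-1.0900}) = 0.7484
E[score] = 0.7841 + 0.8085 + 0.5963 + 0.7484 = 2.9373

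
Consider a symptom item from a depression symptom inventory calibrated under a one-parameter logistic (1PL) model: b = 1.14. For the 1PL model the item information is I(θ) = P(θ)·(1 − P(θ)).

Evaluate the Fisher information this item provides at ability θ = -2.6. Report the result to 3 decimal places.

0.023

P = 1/(1+e^{3.7400}) = 0.0232
P(1−P) = 0.0232 × 0.9768 = 0.0227
I = P(1−P) = 0.02266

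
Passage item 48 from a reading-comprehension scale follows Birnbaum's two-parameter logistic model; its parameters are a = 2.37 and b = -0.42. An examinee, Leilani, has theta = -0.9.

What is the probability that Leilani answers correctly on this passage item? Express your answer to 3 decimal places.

0.243

P(theta) = 1 / (1 + exp(−a(theta − b)))
Exponent: 2.37 × (-0.9 − (-0.42)) = -1.1376
1/(1 + e^{1.1376}) = 0.2428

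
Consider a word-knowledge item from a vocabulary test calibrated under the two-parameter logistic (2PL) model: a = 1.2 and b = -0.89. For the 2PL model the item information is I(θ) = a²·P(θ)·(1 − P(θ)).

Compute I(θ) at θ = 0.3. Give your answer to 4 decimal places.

0.2246

P = 1/(1+e^{-1.4280}) = 0.8066
P(1−P) = 0.8066 × 0.1934 = 0.1560
I = a² × P(1−P) = 1.2² × 0.1560 = 0.22464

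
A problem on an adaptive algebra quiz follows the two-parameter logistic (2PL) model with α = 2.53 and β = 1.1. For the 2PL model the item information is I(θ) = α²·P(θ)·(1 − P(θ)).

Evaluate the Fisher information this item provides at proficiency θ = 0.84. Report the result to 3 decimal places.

1.439

P = 1/(1+e^{0.6578}) = 0.3412
P(1−P) = 0.3412 × 0.6588 = 0.2248
I = α² × P(1−P) = 2.53² × 0.2248 = 1.43888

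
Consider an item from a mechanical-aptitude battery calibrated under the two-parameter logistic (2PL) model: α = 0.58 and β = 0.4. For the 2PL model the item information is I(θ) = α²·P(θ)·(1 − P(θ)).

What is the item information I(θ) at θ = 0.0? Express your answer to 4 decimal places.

P = 1/(1+e^{0.2320}) = 0.4423
P(1−P) = 0.4423 × 0.5577 = 0.2467
I = α² × P(1−P) = 0.58² × 0.2467 = 0.08298

0.0830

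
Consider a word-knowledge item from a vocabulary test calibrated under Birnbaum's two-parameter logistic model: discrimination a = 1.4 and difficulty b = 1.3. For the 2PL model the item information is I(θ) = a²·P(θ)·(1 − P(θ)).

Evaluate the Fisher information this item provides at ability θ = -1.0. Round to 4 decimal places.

0.0724

P = 1/(1+e^{3.2200}) = 0.0384
P(1−P) = 0.0384 × 0.9616 = 0.0369
I = a² × P(1−P) = 1.4² × 0.0369 = 0.07241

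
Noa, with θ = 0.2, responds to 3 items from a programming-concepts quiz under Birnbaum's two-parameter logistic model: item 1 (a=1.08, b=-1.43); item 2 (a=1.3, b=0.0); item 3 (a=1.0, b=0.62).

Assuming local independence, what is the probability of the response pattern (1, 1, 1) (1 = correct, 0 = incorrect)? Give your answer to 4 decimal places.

P(θ) = 1 / (1 + exp(−a(θ − b)))
P_1 = 1/(1+e^{-1.7604}) = 0.8533
P_2 = 1/(1+e^{-0.2600}) = 0.5646
P_3 = 1/(1+e^{0.4200}) = 0.3965
L = P_1 × P_2 × P_3 = 0.8533 × 0.5646 × 0.3965 = 0.19103

0.1910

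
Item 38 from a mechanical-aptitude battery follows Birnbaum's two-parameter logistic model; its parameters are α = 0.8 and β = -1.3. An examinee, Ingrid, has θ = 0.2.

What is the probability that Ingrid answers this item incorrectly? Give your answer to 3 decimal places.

P(θ) = 1 / (1 + exp(−α(θ − β)))
Exponent: 0.8 × (0.2 − (-1.3)) = 1.2000
1/(1 + e^{-1.2000}) = 0.7685
P(incorrect) = 1 − 0.7685 = 0.2315

0.231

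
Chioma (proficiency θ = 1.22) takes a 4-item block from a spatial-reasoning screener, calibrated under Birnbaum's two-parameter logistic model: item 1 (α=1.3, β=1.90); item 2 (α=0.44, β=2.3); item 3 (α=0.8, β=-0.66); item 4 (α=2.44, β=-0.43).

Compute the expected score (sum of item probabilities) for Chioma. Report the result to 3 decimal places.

P(θ) = 1 / (1 + exp(−α(θ − β)))
P_1 = 1/(1+e^{0.8840}) = 0.2923
P_2 = 1/(1+e^{0.4752}) = 0.3834
P_3 = 1/(1+e^{-1.5040}) = 0.8182
P_4 = 1/(1+e^{-4.0260}) = 0.9825
E[score] = 0.2923 + 0.3834 + 0.8182 + 0.9825 = 2.4764

2.476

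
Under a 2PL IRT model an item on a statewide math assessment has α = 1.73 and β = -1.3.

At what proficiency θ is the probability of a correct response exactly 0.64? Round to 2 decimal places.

P(θ) = 1 / (1 + exp(−α(θ − β)))
logit = ln(0.6400/0.3600) = 0.5754
θ = β + logit/(α) = -1.3 + 0.5754/1.7300 = -0.9674

-0.97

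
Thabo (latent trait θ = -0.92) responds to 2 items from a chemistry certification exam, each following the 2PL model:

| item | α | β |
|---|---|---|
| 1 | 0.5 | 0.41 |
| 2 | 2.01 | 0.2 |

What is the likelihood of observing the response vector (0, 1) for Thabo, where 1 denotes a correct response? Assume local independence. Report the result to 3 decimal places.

0.063

P(θ) = 1 / (1 + exp(−α(θ − β)))
P_1 = 1/(1+e^{0.6650}) = 0.3396
P_2 = 1/(1+e^{2.2512}) = 0.0952
L = (1−P_1) × P_2 = 0.6604 × 0.0952 = 0.06290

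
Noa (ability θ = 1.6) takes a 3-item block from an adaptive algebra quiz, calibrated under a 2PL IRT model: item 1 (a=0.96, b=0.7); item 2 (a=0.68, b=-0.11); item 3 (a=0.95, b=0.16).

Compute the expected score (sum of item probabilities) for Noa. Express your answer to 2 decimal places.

2.26

P(θ) = 1 / (1 + exp(−a(θ − b)))
P_1 = 1/(1+e^{-0.8640}) = 0.7035
P_2 = 1/(1+e^{-1.1628}) = 0.7618
P_3 = 1/(1+e^{-1.3680}) = 0.7971
E[score] = 0.7035 + 0.7618 + 0.7971 = 2.2624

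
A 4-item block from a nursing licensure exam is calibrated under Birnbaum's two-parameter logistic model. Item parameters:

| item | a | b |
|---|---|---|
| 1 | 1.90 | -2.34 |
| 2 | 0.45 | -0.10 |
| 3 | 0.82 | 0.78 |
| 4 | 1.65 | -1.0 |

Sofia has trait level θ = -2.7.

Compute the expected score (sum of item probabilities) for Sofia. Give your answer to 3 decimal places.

P(θ) = 1 / (1 + exp(−a(θ − b)))
P_1 = 1/(1+e^{0.6840}) = 0.3354
P_2 = 1/(1+e^{1.1700}) = 0.2369
P_3 = 1/(1+e^{2.8536}) = 0.0545
P_4 = 1/(1+e^{2.8050}) = 0.0571
E[score] = 0.3354 + 0.2369 + 0.0545 + 0.0571 = 0.6838

0.684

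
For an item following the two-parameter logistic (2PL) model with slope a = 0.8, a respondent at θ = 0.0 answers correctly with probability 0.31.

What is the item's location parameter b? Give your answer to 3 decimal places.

1.000

P(θ) = 1 / (1 + exp(−a(θ − b)))
logit(0.31) = ln(0.31/0.69) = -0.8001
b = θ − logit/(a) = 0.0 − (-0.8001)/0.8000 = 1.0001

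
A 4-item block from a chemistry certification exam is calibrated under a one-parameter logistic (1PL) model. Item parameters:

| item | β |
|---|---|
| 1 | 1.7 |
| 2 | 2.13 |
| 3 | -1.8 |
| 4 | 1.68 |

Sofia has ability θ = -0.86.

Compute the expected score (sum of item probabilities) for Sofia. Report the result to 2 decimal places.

0.91

P(θ) = 1 / (1 + exp(−(θ − β)))
P_1 = 1/(1+e^{2.5600}) = 0.0718
P_2 = 1/(1+e^{2.9900}) = 0.0479
P_3 = 1/(1+e^{-0.9400}) = 0.7191
P_4 = 1/(1+e^{2.5400}) = 0.0731
E[score] = 0.0718 + 0.0479 + 0.7191 + 0.0731 = 0.9118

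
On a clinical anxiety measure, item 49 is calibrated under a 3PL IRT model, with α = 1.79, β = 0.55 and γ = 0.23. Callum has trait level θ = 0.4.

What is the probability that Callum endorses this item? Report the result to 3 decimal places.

0.564

P(θ) = γ + (1 − γ) · 1 / (1 + exp(−α(θ − β)))
Exponent: 1.79 × (0.4 − 0.55) = -0.2685
1/(1 + e^{0.2685}) = 0.4333
P = 0.23 + 0.77 × 0.4333 = 0.5636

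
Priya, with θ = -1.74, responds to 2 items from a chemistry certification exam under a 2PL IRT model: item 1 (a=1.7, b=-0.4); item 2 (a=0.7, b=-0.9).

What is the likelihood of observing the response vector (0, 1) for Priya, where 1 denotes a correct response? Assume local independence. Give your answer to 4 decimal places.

P(θ) = 1 / (1 + exp(−a(θ − b)))
P_1 = 1/(1+e^{2.2780}) = 0.0930
P_2 = 1/(1+e^{0.5880}) = 0.3571
L = (1−P_1) × P_2 = 0.9070 × 0.3571 = 0.32390

0.3239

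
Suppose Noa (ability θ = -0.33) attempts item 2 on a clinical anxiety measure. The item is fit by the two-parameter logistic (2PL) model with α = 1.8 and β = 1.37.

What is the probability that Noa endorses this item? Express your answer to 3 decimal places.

0.045

P(θ) = 1 / (1 + exp(−α(θ − β)))
Exponent: 1.8 × (-0.33 − 1.37) = -3.0600
1/(1 + e^{3.0600}) = 0.0448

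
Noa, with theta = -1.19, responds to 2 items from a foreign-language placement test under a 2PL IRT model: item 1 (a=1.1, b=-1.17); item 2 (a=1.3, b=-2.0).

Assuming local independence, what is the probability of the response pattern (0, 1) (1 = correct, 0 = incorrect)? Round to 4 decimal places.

0.3748

P(theta) = 1 / (1 + exp(−a(theta − b)))
P_1 = 1/(1+e^{0.0220}) = 0.4945
P_2 = 1/(1+e^{-1.0530}) = 0.7414
L = (1−P_1) × P_2 = 0.5055 × 0.7414 = 0.37475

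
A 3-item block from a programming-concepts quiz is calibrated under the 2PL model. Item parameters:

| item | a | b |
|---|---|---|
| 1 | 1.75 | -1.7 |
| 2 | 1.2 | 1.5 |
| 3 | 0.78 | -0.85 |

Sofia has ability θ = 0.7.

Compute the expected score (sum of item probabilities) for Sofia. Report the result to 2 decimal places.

2.03

P(θ) = 1 / (1 + exp(−a(θ − b)))
P_1 = 1/(1+e^{-4.2000}) = 0.9852
P_2 = 1/(1+e^{0.9600}) = 0.2769
P_3 = 1/(1+e^{-1.2090}) = 0.7701
E[score] = 0.9852 + 0.2769 + 0.7701 = 2.0322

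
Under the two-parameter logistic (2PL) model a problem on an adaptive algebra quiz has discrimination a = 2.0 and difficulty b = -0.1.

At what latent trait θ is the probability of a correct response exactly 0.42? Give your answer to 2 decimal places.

P(θ) = 1 / (1 + exp(−a(θ − b)))
logit = ln(0.4200/0.5800) = -0.3228
θ = b + logit/(a) = -0.1 + (-0.3228)/2.0000 = -0.2614

-0.26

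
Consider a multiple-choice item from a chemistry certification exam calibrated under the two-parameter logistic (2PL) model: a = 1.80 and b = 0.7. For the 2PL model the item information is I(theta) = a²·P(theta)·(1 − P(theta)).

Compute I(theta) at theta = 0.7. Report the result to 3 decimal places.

P = 1/(1+e^{0.0000}) = 0.5000
P(1−P) = 0.5000 × 0.5000 = 0.2500
I = a² × P(1−P) = 1.80² × 0.2500 = 0.81000

0.810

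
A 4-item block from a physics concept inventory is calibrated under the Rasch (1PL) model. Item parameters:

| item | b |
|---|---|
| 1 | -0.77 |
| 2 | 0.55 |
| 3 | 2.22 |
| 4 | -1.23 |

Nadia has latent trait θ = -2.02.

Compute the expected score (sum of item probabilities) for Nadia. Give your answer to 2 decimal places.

0.62

P(θ) = 1 / (1 + exp(−(θ − b)))
P_1 = 1/(1+e^{1.2500}) = 0.2227
P_2 = 1/(1+e^{2.5700}) = 0.0711
P_3 = 1/(1+e^{4.2400}) = 0.0142
P_4 = 1/(1+e^{0.7900}) = 0.3122
E[score] = 0.2227 + 0.0711 + 0.0142 + 0.3122 = 0.6202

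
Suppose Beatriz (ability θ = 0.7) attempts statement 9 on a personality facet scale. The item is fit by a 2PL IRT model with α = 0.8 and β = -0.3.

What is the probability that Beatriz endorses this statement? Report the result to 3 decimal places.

0.690

P(θ) = 1 / (1 + exp(−α(θ − β)))
Exponent: 0.8 × (0.7 − (-0.3)) = 0.8000
1/(1 + e^{-0.8000}) = 0.6900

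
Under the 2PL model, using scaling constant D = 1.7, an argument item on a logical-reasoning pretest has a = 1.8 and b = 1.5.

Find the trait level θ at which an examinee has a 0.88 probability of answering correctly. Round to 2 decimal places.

P(θ) = 1 / (1 + exp(−D·a(θ − b)))
logit = ln(0.8800/0.1200) = 1.9924
θ = b + logit/(1.7·a) = 1.5 + 1.9924/3.0600 = 2.1511

2.15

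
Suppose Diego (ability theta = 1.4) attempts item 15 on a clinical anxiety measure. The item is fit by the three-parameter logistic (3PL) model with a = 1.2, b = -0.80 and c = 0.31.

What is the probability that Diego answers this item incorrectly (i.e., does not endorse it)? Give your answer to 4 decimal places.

P(theta) = c + (1 − c) · 1 / (1 + exp(−a(theta − b)))
Exponent: 1.2 × (1.4 − (-0.80)) = 2.6400
1/(1 + e^{-2.6400}) = 0.9334
P = 0.31 + 0.69 × 0.9334 = 0.9540
P(incorrect) = 1 − 0.9540 = 0.0460

0.0460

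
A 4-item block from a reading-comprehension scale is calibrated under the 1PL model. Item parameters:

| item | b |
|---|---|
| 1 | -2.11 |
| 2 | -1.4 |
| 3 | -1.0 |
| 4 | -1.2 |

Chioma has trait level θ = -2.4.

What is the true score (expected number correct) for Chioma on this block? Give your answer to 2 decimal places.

P(θ) = 1 / (1 + exp(−(θ − b)))
P_1 = 1/(1+e^{0.2900}) = 0.4280
P_2 = 1/(1+e^{1.0000}) = 0.2689
P_3 = 1/(1+e^{1.4000}) = 0.1978
P_4 = 1/(1+e^{1.2000}) = 0.2315
E[score] = 0.4280 + 0.2689 + 0.1978 + 0.2315 = 1.1262

1.13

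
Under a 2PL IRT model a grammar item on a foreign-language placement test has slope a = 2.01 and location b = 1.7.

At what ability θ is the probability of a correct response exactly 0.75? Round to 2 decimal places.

2.25

P(θ) = 1 / (1 + exp(−a(θ − b)))
logit = ln(0.7500/0.2500) = 1.0986
θ = b + logit/(a) = 1.7 + 1.0986/2.0100 = 2.2466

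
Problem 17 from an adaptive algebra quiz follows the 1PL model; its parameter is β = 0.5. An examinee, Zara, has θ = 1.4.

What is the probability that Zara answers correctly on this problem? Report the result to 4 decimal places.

0.7109

P(θ) = 1 / (1 + exp(−(θ − β)))
Exponent: (1.4 − 0.5) = 0.9000
1/(1 + e^{-0.9000}) = 0.7109
P = 0.7109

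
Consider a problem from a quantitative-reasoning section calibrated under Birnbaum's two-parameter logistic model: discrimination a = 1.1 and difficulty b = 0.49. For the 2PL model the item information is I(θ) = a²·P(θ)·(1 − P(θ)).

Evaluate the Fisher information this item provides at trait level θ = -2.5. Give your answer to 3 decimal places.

P = 1/(1+e^{3.2890}) = 0.0360
P(1−P) = 0.0360 × 0.9640 = 0.0347
I = a² × P(1−P) = 1.1² × 0.0347 = 0.04194

0.042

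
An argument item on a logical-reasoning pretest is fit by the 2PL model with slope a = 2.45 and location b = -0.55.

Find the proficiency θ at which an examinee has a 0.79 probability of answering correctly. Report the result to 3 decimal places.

-0.009

P(θ) = 1 / (1 + exp(−a(θ − b)))
logit = ln(0.7900/0.2100) = 1.3249
θ = b + logit/(a) = -0.55 + 1.3249/2.4500 = -0.0092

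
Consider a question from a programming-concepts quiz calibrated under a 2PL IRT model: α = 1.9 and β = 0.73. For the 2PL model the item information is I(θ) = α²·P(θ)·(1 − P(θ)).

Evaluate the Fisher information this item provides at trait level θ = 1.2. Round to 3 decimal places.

P = 1/(1+e^{-0.8930}) = 0.7095
P(1−P) = 0.7095 × 0.2905 = 0.2061
I = α² × P(1−P) = 1.9² × 0.2061 = 0.74404

0.744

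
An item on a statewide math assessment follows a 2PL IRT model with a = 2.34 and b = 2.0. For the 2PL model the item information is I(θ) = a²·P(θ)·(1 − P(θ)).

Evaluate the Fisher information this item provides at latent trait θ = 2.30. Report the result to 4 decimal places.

P = 1/(1+e^{-0.7020}) = 0.6686
P(1−P) = 0.6686 × 0.3314 = 0.2216
I = a² × P(1−P) = 2.34² × 0.2216 = 1.21319

1.2132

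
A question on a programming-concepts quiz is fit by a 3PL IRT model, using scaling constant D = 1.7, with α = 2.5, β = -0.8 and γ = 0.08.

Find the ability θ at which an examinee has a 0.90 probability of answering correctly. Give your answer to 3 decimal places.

P(θ) = γ + (1 − γ) · 1 / (1 + exp(−D·α(θ − β)))
Remove guessing floor: (0.90 − 0.08)/(1 − 0.08) = 0.8913
logit = ln(0.8913/0.1087) = 2.1041
θ = β + logit/(1.7·α) = -0.8 + 2.1041/4.2500 = -0.3049

-0.305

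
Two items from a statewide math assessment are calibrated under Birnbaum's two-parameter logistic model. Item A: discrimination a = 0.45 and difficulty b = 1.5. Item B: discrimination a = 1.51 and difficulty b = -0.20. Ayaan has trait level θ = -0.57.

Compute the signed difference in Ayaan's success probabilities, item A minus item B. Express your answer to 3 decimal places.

P(θ) = 1 / (1 + exp(−a(θ − b)))
P_A = 0.2826
P_B = 0.3638
P_A − P_B = -0.0812

-0.081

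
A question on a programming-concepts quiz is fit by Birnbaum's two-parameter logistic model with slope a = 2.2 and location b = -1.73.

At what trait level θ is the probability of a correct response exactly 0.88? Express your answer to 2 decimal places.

-0.82

P(θ) = 1 / (1 + exp(−a(θ − b)))
logit = ln(0.8800/0.1200) = 1.9924
θ = b + logit/(a) = -1.73 + 1.9924/2.2000 = -0.8243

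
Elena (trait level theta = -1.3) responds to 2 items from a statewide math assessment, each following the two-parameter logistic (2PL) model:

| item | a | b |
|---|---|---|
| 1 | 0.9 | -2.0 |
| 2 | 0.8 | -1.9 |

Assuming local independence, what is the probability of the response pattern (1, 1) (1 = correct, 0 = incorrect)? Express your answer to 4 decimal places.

P(theta) = 1 / (1 + exp(−a(theta − b)))
P_1 = 1/(1+e^{-0.6300}) = 0.6525
P_2 = 1/(1+e^{-0.4800}) = 0.6177
L = P_1 × P_2 = 0.6525 × 0.6177 = 0.40307

0.4031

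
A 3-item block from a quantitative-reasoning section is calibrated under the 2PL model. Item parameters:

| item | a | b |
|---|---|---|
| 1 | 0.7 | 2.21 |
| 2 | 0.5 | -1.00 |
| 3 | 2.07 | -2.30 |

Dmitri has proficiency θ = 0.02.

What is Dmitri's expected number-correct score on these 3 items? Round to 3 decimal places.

P(θ) = 1 / (1 + exp(−a(θ − b)))
P_1 = 1/(1+e^{1.5330}) = 0.1776
P_2 = 1/(1+e^{-0.5100}) = 0.6248
P_3 = 1/(1+e^{-4.8024}) = 0.9919
E[score] = 0.1776 + 0.6248 + 0.9919 = 1.7942

1.794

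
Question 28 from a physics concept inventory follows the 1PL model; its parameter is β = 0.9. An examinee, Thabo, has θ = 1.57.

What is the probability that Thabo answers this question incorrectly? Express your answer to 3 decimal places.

P(θ) = 1 / (1 + exp(−(θ − β)))
Exponent: (1.57 − 0.9) = 0.6700
1/(1 + e^{-0.6700}) = 0.6615
P = 0.6615
P(incorrect) = 1 − 0.6615 = 0.3385

0.338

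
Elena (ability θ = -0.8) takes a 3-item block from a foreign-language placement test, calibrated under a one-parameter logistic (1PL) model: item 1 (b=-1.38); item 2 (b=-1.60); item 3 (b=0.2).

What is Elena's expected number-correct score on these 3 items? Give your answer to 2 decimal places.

P(θ) = 1 / (1 + exp(−(θ − b)))
P_1 = 1/(1+e^{-0.5800}) = 0.6411
P_2 = 1/(1+e^{-0.8000}) = 0.6900
P_3 = 1/(1+e^{1.0000}) = 0.2689
E[score] = 0.6411 + 0.6900 + 0.2689 = 1.6000

1.60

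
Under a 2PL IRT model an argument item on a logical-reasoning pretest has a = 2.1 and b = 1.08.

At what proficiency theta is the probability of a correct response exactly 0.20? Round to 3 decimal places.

0.420

P(theta) = 1 / (1 + exp(−a(theta − b)))
logit = ln(0.2000/0.8000) = -1.3863
theta = b + logit/(a) = 1.08 + (-1.3863)/2.1000 = 0.4199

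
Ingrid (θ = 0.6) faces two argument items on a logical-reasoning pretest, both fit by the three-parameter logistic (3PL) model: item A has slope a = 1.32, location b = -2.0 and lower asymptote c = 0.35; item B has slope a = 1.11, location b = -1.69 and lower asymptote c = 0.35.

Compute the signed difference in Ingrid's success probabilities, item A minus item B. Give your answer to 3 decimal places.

P(θ) = c + (1 − c) · 1 / (1 + exp(−a(θ − b)))
P_A = 0.9796
P_B = 0.9526
P_A − P_B = 0.0271

0.027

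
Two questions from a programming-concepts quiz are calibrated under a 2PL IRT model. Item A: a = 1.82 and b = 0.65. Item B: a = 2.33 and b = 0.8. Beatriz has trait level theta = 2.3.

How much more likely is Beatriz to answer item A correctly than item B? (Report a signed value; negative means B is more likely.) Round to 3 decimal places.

-0.018

P(theta) = 1 / (1 + exp(−a(theta − b)))
P_A = 0.9527
P_B = 0.9705
P_A − P_B = -0.0178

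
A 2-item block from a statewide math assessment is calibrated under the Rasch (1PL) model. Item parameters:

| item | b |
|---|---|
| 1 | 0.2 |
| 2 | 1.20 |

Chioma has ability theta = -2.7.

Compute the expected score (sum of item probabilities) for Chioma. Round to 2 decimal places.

P(theta) = 1 / (1 + exp(−(theta − b)))
P_1 = 1/(1+e^{2.9000}) = 0.0522
P_2 = 1/(1+e^{3.9000}) = 0.0198
E[score] = 0.0522 + 0.0198 = 0.0720

0.07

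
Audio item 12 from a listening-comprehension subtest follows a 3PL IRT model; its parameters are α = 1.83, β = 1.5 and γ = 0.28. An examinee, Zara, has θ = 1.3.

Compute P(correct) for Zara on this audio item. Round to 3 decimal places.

0.575

P(θ) = γ + (1 − γ) · 1 / (1 + exp(−α(θ − β)))
Exponent: 1.83 × (1.3 − 1.5) = -0.3660
1/(1 + e^{0.3660}) = 0.4095
P = 0.28 + 0.72 × 0.4095 = 0.5748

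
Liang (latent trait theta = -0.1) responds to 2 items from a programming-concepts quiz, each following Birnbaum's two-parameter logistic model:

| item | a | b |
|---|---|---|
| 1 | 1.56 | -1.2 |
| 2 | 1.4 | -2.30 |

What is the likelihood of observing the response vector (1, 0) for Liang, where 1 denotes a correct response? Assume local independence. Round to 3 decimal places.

P(theta) = 1 / (1 + exp(−a(theta − b)))
P_1 = 1/(1+e^{-1.7160}) = 0.8476
P_2 = 1/(1+e^{-3.0800}) = 0.9561
L = P_1 × (1−P_2) = 0.8476 × 0.0439 = 0.03724

0.037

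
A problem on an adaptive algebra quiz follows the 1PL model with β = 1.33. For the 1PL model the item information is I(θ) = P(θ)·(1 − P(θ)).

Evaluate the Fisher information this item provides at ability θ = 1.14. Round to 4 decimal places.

P = 1/(1+e^{0.1900}) = 0.4526
P(1−P) = 0.4526 × 0.5474 = 0.2478
I = P(1−P) = 0.24776

0.2478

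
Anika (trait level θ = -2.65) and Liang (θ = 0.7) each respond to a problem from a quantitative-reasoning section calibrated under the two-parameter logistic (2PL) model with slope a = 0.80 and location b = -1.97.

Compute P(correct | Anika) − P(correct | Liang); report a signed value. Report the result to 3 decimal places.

P(θ) = 1 / (1 + exp(−a(θ − b)))
P(Anika) = 0.3673  [exponent -0.5440]
P(Liang) = 0.8944  [exponent 2.1360]
Difference = 0.3673 − 0.8944 = -0.5271

-0.527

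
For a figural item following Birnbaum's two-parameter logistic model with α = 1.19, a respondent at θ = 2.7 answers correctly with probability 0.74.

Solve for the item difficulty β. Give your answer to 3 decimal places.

P(θ) = 1 / (1 + exp(−α(θ − β)))
logit(0.74) = ln(0.74/0.26) = 1.0460
β = θ − logit/(α) = 2.7 − 1.0460/1.1900 = 1.8210

1.821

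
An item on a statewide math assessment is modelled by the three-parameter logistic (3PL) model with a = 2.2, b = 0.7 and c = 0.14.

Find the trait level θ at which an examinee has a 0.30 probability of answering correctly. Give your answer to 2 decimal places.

0.03

P(θ) = c + (1 − c) · 1 / (1 + exp(−a(θ − b)))
Remove guessing floor: (0.30 − 0.14)/(1 − 0.14) = 0.1860
logit = ln(0.1860/0.8140) = -1.4759
θ = b + logit/(a) = 0.7 + (-1.4759)/2.2000 = 0.0291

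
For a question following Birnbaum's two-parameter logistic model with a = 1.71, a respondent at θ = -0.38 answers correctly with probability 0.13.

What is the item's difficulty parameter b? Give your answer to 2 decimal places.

P(θ) = 1 / (1 + exp(−a(θ − b)))
logit(0.13) = ln(0.13/0.87) = -1.9010
b = θ − logit/(a) = -0.38 − (-1.9010)/1.7100 = 0.7317

0.73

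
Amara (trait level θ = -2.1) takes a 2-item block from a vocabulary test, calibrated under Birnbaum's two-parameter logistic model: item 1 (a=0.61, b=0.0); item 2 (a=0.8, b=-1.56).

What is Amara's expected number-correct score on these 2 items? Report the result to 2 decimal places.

P(θ) = 1 / (1 + exp(−a(θ − b)))
P_1 = 1/(1+e^{1.2810}) = 0.2174
P_2 = 1/(1+e^{0.4320}) = 0.3936
E[score] = 0.2174 + 0.3936 = 0.6110

0.61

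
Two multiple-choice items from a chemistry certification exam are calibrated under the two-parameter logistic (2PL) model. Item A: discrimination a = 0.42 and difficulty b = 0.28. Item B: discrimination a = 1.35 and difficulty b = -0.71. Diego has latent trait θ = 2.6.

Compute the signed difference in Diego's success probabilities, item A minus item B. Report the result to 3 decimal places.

-0.263

P(θ) = 1 / (1 + exp(−a(θ − b)))
P_A = 0.7260
P_B = 0.9887
P_A − P_B = -0.2627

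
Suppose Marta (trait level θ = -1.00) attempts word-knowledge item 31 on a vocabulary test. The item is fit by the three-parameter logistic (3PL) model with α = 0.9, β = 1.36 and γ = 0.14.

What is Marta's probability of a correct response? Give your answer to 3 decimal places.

P(θ) = γ + (1 − γ) · 1 / (1 + exp(−α(θ − β)))
Exponent: 0.9 × (-1.00 − 1.36) = -2.1240
1/(1 + e^{2.1240}) = 0.1068
P = 0.14 + 0.86 × 0.1068 = 0.2318

0.232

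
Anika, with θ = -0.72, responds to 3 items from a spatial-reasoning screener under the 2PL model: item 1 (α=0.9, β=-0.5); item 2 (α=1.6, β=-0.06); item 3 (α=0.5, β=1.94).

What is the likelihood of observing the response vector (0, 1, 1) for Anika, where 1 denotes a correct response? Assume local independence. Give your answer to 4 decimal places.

0.0297

P(θ) = 1 / (1 + exp(−α(θ − β)))
P_1 = 1/(1+e^{0.1980}) = 0.4507
P_2 = 1/(1+e^{1.0560}) = 0.2581
P_3 = 1/(1+e^{1.3300}) = 0.2092
L = (1−P_1) × P_2 × P_3 = 0.5493 × 0.2581 × 0.2092 = 0.02965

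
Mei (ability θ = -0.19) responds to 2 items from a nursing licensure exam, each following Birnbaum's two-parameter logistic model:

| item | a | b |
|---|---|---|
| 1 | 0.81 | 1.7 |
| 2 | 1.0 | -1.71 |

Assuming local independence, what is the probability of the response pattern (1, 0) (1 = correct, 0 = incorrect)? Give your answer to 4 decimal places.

P(θ) = 1 / (1 + exp(−a(θ − b)))
P_1 = 1/(1+e^{1.5309}) = 0.1779
P_2 = 1/(1+e^{-1.5200}) = 0.8205
L = P_1 × (1−P_2) = 0.1779 × 0.1795 = 0.03192

0.0319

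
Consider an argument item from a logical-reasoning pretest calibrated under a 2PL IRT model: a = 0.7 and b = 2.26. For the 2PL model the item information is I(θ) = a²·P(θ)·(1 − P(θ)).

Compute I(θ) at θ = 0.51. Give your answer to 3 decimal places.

P = 1/(1+e^{1.2250}) = 0.2271
P(1−P) = 0.2271 × 0.7729 = 0.1755
I = a² × P(1−P) = 0.7² × 0.1755 = 0.08600

0.086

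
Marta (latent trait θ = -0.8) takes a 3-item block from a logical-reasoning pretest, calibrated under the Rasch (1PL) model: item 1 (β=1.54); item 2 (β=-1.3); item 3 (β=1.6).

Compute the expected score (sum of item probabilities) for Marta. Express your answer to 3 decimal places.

P(θ) = 1 / (1 + exp(−(θ − β)))
P_1 = 1/(1+e^{2.3400}) = 0.0879
P_2 = 1/(1+e^{-0.5000}) = 0.6225
P_3 = 1/(1+e^{2.4000}) = 0.0832
E[score] = 0.0879 + 0.6225 + 0.0832 = 0.7935

0.793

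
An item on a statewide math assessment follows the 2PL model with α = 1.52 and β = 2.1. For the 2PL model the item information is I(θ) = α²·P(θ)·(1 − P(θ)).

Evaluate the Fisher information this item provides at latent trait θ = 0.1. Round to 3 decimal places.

0.101

P = 1/(1+e^{3.0400}) = 0.0457
P(1−P) = 0.0457 × 0.9543 = 0.0436
I = α² × P(1−P) = 1.52² × 0.0436 = 0.10066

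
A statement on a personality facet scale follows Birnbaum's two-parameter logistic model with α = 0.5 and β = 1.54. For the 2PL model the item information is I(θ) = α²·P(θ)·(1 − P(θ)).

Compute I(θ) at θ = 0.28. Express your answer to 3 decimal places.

P = 1/(1+e^{0.6300}) = 0.3475
P(1−P) = 0.3475 × 0.6525 = 0.2267
I = α² × P(1−P) = 0.5² × 0.2267 = 0.05669

0.057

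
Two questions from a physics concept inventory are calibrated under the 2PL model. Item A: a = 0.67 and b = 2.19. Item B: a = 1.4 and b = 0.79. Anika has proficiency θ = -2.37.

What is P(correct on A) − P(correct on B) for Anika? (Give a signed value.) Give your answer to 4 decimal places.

0.0331

P(θ) = 1 / (1 + exp(−a(θ − b)))
P_A = 0.0450
P_B = 0.0118
P_A − P_B = 0.0331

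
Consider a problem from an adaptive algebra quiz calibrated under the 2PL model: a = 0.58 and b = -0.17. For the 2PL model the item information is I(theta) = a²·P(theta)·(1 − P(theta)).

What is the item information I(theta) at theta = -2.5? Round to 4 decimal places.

0.0550

P = 1/(1+e^{1.3514}) = 0.2056
P(1−P) = 0.2056 × 0.7944 = 0.1634
I = a² × P(1−P) = 0.58² × 0.1634 = 0.05495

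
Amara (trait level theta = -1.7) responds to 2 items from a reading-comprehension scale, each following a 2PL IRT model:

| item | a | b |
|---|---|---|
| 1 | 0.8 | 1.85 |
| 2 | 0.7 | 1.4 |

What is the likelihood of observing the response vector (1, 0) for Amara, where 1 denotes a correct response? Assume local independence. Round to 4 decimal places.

0.0495

P(theta) = 1 / (1 + exp(−a(theta − b)))
P_1 = 1/(1+e^{2.8400}) = 0.0552
P_2 = 1/(1+e^{2.1700}) = 0.1025
L = P_1 × (1−P_2) = 0.0552 × 0.8975 = 0.04954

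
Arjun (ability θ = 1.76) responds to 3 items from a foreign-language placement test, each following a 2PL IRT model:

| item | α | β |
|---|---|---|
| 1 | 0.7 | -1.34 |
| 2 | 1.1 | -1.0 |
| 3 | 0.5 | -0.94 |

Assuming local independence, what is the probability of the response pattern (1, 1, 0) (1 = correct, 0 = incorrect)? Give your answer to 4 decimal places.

0.1763

P(θ) = 1 / (1 + exp(−α(θ − β)))
P_1 = 1/(1+e^{-2.1700}) = 0.8975
P_2 = 1/(1+e^{-3.0360}) = 0.9542
P_3 = 1/(1+e^{-1.3500}) = 0.7941
L = P_1 × P_2 × (1−P_3) = 0.8975 × 0.9542 × 0.2059 = 0.17631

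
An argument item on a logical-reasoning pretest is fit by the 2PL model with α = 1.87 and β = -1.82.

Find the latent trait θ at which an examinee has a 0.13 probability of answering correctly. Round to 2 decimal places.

-2.84

P(θ) = 1 / (1 + exp(−α(θ − β)))
logit = ln(0.1300/0.8700) = -1.9010
θ = β + logit/(α) = -1.82 + (-1.9010)/1.8700 = -2.8366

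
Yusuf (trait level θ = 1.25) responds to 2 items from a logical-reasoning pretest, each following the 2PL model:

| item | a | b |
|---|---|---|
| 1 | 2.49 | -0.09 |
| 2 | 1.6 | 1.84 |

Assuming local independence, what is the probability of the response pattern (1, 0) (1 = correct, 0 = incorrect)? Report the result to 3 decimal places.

P(θ) = 1 / (1 + exp(−a(θ − b)))
P_1 = 1/(1+e^{-3.3366}) = 0.9657
P_2 = 1/(1+e^{0.9440}) = 0.2801
L = P_1 × (1−P_2) = 0.9657 × 0.7199 = 0.69519

0.695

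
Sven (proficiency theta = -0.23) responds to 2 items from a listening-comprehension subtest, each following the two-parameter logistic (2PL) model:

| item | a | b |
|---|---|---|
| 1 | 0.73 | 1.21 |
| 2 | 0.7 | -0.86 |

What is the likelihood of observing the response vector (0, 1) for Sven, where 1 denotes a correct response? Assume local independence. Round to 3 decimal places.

0.451

P(theta) = 1 / (1 + exp(−a(theta − b)))
P_1 = 1/(1+e^{1.0512}) = 0.2590
P_2 = 1/(1+e^{-0.4410}) = 0.6085
L = (1−P_1) × P_2 = 0.7410 × 0.6085 = 0.45090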